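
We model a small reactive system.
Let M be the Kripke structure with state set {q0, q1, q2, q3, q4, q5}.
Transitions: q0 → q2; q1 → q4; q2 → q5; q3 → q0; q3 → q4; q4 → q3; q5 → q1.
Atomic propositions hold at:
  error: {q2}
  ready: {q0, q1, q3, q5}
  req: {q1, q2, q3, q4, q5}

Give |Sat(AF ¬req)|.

1

Sat(¬req) = {q0}
AF ¬req: least fixpoint, start Z0 = {q0}, add states with every successor in Z. Already a fixed point.
Sat(AF ¬req) = {q0}
|Sat(AF ¬req)| = |{q0}| = 1.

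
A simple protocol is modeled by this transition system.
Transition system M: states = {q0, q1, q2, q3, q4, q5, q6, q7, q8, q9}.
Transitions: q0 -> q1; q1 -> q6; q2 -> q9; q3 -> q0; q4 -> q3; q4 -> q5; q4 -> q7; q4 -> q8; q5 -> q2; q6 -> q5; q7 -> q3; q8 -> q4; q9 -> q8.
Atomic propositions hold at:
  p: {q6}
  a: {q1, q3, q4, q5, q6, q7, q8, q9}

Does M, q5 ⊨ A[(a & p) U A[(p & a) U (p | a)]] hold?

Yes

Sat(a & p) = {q6}
Sat(p & a) = {q6}
Sat(p | a) = {q1, q3, q4, q5, q6, q7, q8, q9}
A[(p & a) U (p | a)]: least fixpoint, start Z0 = Sat((p | a)) = {q1, q3, q4, q5, q6, q7, q8, q9}, add states in Sat(p & a) with every successor in Z. Already a fixed point.
Sat(A[(p & a) U (p | a)]) = {q1, q3, q4, q5, q6, q7, q8, q9}
A[(a & p) U A[(p & a) U (p | a)]]: least fixpoint, start Z0 = Sat(A[(p & a) U (p | a)]) = {q1, q3, q4, q5, q6, q7, q8, q9}, add states in Sat(a & p) with every successor in Z. Already a fixed point.
Sat(A[(a & p) U A[(p & a) U (p | a)]]) = {q1, q3, q4, q5, q6, q7, q8, q9}
q5 ∈ Sat(A[(a & p) U A[(p & a) U (p | a)]]) = {q1, q3, q4, q5, q6, q7, q8, q9}, so the formula holds at q5.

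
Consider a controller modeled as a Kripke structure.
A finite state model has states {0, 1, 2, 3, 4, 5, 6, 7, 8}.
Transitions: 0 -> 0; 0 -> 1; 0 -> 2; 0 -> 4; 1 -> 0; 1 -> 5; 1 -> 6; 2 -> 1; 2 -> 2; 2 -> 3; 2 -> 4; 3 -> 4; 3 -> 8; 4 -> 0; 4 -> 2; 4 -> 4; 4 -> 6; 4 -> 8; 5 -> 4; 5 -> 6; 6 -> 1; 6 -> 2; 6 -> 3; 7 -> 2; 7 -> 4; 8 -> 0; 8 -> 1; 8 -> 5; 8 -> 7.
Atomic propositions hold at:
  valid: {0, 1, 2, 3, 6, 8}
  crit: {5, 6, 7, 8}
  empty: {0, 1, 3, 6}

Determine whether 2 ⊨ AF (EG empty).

EG empty: greatest fixpoint, start Z0 = {0, 1, 3, 6}, keep only states in Sat with some successor in Z. Z1 = {0, 1, 6}; fixed.
Sat(EG empty) = {0, 1, 6}
AF (EG empty): least fixpoint, start Z0 = {0, 1, 6}, add states with every successor in Z. Already a fixed point.
Sat(AF (EG empty)) = {0, 1, 6}
2 ∉ Sat(AF (EG empty)) = {0, 1, 6}, so the formula does not hold at 2.

No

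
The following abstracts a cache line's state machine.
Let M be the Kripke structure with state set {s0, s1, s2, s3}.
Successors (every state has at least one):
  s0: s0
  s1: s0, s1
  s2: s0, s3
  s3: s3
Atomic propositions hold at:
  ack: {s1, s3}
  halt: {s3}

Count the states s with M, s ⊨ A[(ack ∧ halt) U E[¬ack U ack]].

3

Sat(ack ∧ halt) = {s3}
Sat(¬ack) = {s0, s2}
E[¬ack U ack]: least fixpoint, start Z0 = Sat(ack) = {s1, s3}, add states in Sat(¬ack) with some successor in Z. Z1 = {s1, s2, s3}; fixed.
Sat(E[¬ack U ack]) = {s1, s2, s3}
A[(ack ∧ halt) U E[¬ack U ack]]: least fixpoint, start Z0 = Sat(E[¬ack U ack]) = {s1, s2, s3}, add states in Sat(ack ∧ halt) with every successor in Z. Already a fixed point.
Sat(A[(ack ∧ halt) U E[¬ack U ack]]) = {s1, s2, s3}
|Sat(A[(ack ∧ halt) U E[¬ack U ack]])| = |{s1, s2, s3}| = 3.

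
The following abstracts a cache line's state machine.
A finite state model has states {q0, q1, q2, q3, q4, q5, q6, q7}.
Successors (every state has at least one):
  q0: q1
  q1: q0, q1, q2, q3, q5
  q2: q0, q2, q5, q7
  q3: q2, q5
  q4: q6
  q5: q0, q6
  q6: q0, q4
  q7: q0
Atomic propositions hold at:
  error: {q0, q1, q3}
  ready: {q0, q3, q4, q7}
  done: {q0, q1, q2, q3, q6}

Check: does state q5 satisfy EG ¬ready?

No

Sat(¬ready) = {q1, q2, q5, q6}
EG ¬ready: greatest fixpoint, start Z0 = {q1, q2, q5, q6}, keep only states in Sat with some successor in Z. Z1 = {q1, q2, q5}; Z2 = {q1, q2}; fixed.
Sat(EG ¬ready) = {q1, q2}
q5 ∉ Sat(EG ¬ready) = {q1, q2}, so the formula does not hold at q5.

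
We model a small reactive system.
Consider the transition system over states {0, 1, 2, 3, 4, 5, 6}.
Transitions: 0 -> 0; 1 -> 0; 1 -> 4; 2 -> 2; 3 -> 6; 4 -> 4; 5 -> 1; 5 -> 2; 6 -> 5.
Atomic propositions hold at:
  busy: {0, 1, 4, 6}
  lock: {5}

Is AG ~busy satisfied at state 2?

Sat(~busy) = {2, 3, 5}
AG ~busy: greatest fixpoint, start Z0 = {2, 3, 5}, keep only states in Sat with every successor in Z. Z1 = {2}; fixed.
Sat(AG ~busy) = {2}
2 ∈ Sat(AG ~busy) = {2}, so the formula holds at 2.

Yes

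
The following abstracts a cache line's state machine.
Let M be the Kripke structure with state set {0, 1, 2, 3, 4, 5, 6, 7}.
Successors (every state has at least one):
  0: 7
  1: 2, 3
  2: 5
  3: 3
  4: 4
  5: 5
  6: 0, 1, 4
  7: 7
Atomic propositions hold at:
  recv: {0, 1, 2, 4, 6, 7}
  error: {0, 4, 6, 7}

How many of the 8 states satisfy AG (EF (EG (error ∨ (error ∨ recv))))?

3

Sat(error ∨ recv) = {0, 1, 2, 4, 6, 7}
Sat(error ∨ (error ∨ recv)) = {0, 1, 2, 4, 6, 7}
EG (error ∨ (error ∨ recv)): greatest fixpoint, start Z0 = {0, 1, 2, 4, 6, 7}, keep only states in Sat with some successor in Z. Z1 = {0, 1, 4, 6, 7}; Z2 = {0, 4, 6, 7}; fixed.
Sat(EG (error ∨ (error ∨ recv))) = {0, 4, 6, 7}
EF (EG (error ∨ (error ∨ recv))): least fixpoint, start Z0 = {0, 4, 6, 7}, add states with some successor in Z. Already a fixed point.
Sat(EF (EG (error ∨ (error ∨ recv)))) = {0, 4, 6, 7}
AG (EF (EG (error ∨ (error ∨ recv)))): greatest fixpoint, start Z0 = {0, 4, 6, 7}, keep only states in Sat with every successor in Z. Z1 = {0, 4, 7}; fixed.
Sat(AG (EF (EG (error ∨ (error ∨ recv))))) = {0, 4, 7}
|Sat(AG (EF (EG (error ∨ (error ∨ recv)))))| = |{0, 4, 7}| = 3.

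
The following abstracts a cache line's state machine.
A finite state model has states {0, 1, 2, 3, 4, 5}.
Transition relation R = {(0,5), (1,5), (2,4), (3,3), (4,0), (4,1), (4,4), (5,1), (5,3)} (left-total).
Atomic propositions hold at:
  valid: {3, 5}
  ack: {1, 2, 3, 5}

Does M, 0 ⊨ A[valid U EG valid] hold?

EG valid: greatest fixpoint, start Z0 = {3, 5}, keep only states in Sat with some successor in Z. Already a fixed point.
Sat(EG valid) = {3, 5}
A[valid U EG valid]: least fixpoint, start Z0 = Sat(EG valid) = {3, 5}, add states in Sat(valid) with every successor in Z. Already a fixed point.
Sat(A[valid U EG valid]) = {3, 5}
0 ∉ Sat(A[valid U EG valid]) = {3, 5}, so the formula does not hold at 0.

No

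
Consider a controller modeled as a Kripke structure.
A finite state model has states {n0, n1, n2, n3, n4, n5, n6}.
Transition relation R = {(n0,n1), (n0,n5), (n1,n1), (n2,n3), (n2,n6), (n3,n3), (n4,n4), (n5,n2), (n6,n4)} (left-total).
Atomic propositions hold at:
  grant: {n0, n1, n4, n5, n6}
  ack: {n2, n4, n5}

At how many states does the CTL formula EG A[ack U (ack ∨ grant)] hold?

6

Sat(ack ∨ grant) = {n0, n1, n2, n4, n5, n6}
A[ack U (ack ∨ grant)]: least fixpoint, start Z0 = Sat((ack ∨ grant)) = {n0, n1, n2, n4, n5, n6}, add states in Sat(ack) with every successor in Z. Already a fixed point.
Sat(A[ack U (ack ∨ grant)]) = {n0, n1, n2, n4, n5, n6}
EG A[ack U (ack ∨ grant)]: greatest fixpoint, start Z0 = {n0, n1, n2, n4, n5, n6}, keep only states in Sat with some successor in Z. Already a fixed point.
Sat(EG A[ack U (ack ∨ grant)]) = {n0, n1, n2, n4, n5, n6}
|Sat(EG A[ack U (ack ∨ grant)])| = |{n0, n1, n2, n4, n5, n6}| = 6.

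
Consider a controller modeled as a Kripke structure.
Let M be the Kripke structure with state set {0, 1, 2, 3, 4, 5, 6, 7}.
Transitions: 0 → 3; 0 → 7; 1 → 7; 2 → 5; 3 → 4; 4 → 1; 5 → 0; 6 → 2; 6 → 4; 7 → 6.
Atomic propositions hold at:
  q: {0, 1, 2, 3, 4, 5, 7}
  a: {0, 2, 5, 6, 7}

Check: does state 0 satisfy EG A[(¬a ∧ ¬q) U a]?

Sat(¬a) = {1, 3, 4}
Sat(¬q) = {6}
Sat(¬a ∧ ¬q) = ∅
A[(¬a ∧ ¬q) U a]: least fixpoint, start Z0 = Sat(a) = {0, 2, 5, 6, 7}, add states in Sat(¬a ∧ ¬q) with every successor in Z. Already a fixed point.
Sat(A[(¬a ∧ ¬q) U a]) = {0, 2, 5, 6, 7}
EG A[(¬a ∧ ¬q) U a]: greatest fixpoint, start Z0 = {0, 2, 5, 6, 7}, keep only states in Sat with some successor in Z. Already a fixed point.
Sat(EG A[(¬a ∧ ¬q) U a]) = {0, 2, 5, 6, 7}
0 ∈ Sat(EG A[(¬a ∧ ¬q) U a]) = {0, 2, 5, 6, 7}, so the formula holds at 0.

Yes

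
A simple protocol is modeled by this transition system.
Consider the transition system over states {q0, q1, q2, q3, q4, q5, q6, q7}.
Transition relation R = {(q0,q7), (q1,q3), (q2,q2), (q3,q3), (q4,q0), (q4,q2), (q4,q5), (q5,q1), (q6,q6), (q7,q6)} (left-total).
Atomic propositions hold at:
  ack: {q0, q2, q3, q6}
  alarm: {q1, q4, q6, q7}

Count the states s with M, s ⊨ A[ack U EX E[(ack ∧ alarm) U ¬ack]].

Sat(ack ∧ alarm) = {q6}
Sat(¬ack) = {q1, q4, q5, q7}
E[(ack ∧ alarm) U ¬ack]: least fixpoint, start Z0 = Sat(¬ack) = {q1, q4, q5, q7}, add states in Sat(ack ∧ alarm) with some successor in Z. Already a fixed point.
Sat(E[(ack ∧ alarm) U ¬ack]) = {q1, q4, q5, q7}
Sat(EX E[(ack ∧ alarm) U ¬ack]) = {s : some successor in {q1, q4, q5, q7}} = {q0, q4, q5}
A[ack U EX E[(ack ∧ alarm) U ¬ack]]: least fixpoint, start Z0 = Sat(EX E[(ack ∧ alarm) U ¬ack]) = {q0, q4, q5}, add states in Sat(ack) with every successor in Z. Already a fixed point.
Sat(A[ack U EX E[(ack ∧ alarm) U ¬ack]]) = {q0, q4, q5}
|Sat(A[ack U EX E[(ack ∧ alarm) U ¬ack]])| = |{q0, q4, q5}| = 3.

3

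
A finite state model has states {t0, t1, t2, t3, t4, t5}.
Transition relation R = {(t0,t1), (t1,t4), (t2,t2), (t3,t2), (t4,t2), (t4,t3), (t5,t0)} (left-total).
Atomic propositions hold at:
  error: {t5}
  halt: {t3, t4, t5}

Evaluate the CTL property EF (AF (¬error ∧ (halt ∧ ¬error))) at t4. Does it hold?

Yes

Sat(¬error) = {t0, t1, t2, t3, t4}
Sat(halt ∧ ¬error) = {t3, t4}
Sat(¬error ∧ (halt ∧ ¬error)) = {t3, t4}
AF (¬error ∧ (halt ∧ ¬error)): least fixpoint, start Z0 = {t3, t4}, add states with every successor in Z. Z1 = {t1, t3, t4}; Z2 = {t0, t1, t3, t4}; Z3 = {t0, t1, t3, t4, t5}; fixed.
Sat(AF (¬error ∧ (halt ∧ ¬error))) = {t0, t1, t3, t4, t5}
EF (AF (¬error ∧ (halt ∧ ¬error))): least fixpoint, start Z0 = {t0, t1, t3, t4, t5}, add states with some successor in Z. Already a fixed point.
Sat(EF (AF (¬error ∧ (halt ∧ ¬error)))) = {t0, t1, t3, t4, t5}
t4 ∈ Sat(EF (AF (¬error ∧ (halt ∧ ¬error)))) = {t0, t1, t3, t4, t5}, so the formula holds at t4.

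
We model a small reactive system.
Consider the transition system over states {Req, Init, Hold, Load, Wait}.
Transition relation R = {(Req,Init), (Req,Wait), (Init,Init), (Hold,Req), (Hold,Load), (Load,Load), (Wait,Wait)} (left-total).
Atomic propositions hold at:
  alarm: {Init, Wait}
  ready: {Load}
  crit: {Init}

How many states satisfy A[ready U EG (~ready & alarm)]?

2

Sat(~ready) = {Req, Init, Hold, Wait}
Sat(~ready & alarm) = {Init, Wait}
EG (~ready & alarm): greatest fixpoint, start Z0 = {Init, Wait}, keep only states in Sat with some successor in Z. Already a fixed point.
Sat(EG (~ready & alarm)) = {Init, Wait}
A[ready U EG (~ready & alarm)]: least fixpoint, start Z0 = Sat(EG (~ready & alarm)) = {Init, Wait}, add states in Sat(ready) with every successor in Z. Already a fixed point.
Sat(A[ready U EG (~ready & alarm)]) = {Init, Wait}
|Sat(A[ready U EG (~ready & alarm)])| = |{Init, Wait}| = 2.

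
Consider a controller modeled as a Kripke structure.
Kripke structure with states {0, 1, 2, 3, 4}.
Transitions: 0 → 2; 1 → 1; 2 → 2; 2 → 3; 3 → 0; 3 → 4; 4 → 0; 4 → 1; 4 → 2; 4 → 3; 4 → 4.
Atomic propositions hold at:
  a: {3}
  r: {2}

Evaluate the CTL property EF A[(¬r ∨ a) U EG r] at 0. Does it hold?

Yes

Sat(¬r) = {0, 1, 3, 4}
Sat(¬r ∨ a) = {0, 1, 3, 4}
EG r: greatest fixpoint, start Z0 = {2}, keep only states in Sat with some successor in Z. Already a fixed point.
Sat(EG r) = {2}
A[(¬r ∨ a) U EG r]: least fixpoint, start Z0 = Sat(EG r) = {2}, add states in Sat(¬r ∨ a) with every successor in Z. Z1 = {0, 2}; fixed.
Sat(A[(¬r ∨ a) U EG r]) = {0, 2}
EF A[(¬r ∨ a) U EG r]: least fixpoint, start Z0 = {0, 2}, add states with some successor in Z. Z1 = {0, 2, 3, 4}; fixed.
Sat(EF A[(¬r ∨ a) U EG r]) = {0, 2, 3, 4}
0 ∈ Sat(EF A[(¬r ∨ a) U EG r]) = {0, 2, 3, 4}, so the formula holds at 0.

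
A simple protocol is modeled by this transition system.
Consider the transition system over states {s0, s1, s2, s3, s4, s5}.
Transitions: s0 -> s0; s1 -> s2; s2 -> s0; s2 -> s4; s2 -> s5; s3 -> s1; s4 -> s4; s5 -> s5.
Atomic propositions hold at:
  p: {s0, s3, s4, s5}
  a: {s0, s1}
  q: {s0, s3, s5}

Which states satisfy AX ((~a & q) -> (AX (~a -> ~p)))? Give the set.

Sat(~a) = {s2, s3, s4, s5}
Sat(~a & q) = {s3, s5}
Sat(~p) = {s1, s2}
Sat(~a -> ~p) = {s0, s1, s2}
Sat(AX (~a -> ~p)) = {s : every successor in {s0, s1, s2}} = {s0, s1, s3}
Sat((~a & q) -> (AX (~a -> ~p))) = {s0, s1, s2, s3, s4}
Sat(AX ((~a & q) -> (AX (~a -> ~p)))) = {s : every successor in {s0, s1, s2, s3, s4}} = {s0, s1, s3, s4}

{s0, s1, s3, s4}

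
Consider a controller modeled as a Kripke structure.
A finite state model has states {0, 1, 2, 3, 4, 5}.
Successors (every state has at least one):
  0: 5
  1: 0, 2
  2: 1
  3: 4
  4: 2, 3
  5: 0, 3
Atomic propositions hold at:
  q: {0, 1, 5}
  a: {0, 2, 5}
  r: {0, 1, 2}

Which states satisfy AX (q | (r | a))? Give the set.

Sat(r | a) = {0, 1, 2, 5}
Sat(q | (r | a)) = {0, 1, 2, 5}
Sat(AX (q | (r | a))) = {s : every successor in {0, 1, 2, 5}} = {0, 1, 2}

{0, 1, 2}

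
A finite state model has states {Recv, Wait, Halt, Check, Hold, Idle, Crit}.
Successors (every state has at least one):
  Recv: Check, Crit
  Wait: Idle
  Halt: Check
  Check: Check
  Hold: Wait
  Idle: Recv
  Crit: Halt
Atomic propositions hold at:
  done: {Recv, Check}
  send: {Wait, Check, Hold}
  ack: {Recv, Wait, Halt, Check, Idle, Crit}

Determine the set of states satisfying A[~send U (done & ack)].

{Recv, Halt, Check, Idle, Crit}

Sat(~send) = {Recv, Halt, Idle, Crit}
Sat(done & ack) = {Recv, Check}
A[~send U (done & ack)]: least fixpoint, start Z0 = Sat((done & ack)) = {Recv, Check}, add states in Sat(~send) with every successor in Z. Z1 = {Recv, Halt, Check, Idle}; Z2 = {Recv, Halt, Check, Idle, Crit}; fixed.
Sat(A[~send U (done & ack)]) = {Recv, Halt, Check, Idle, Crit}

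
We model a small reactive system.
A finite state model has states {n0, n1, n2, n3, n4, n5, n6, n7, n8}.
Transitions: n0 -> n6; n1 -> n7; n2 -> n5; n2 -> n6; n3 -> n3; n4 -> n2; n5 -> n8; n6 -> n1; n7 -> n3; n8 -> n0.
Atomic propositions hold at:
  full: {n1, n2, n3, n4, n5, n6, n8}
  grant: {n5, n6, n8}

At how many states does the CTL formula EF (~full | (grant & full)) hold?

Sat(~full) = {n0, n7}
Sat(grant & full) = {n5, n6, n8}
Sat(~full | (grant & full)) = {n0, n5, n6, n7, n8}
EF (~full | (grant & full)): least fixpoint, start Z0 = {n0, n5, n6, n7, n8}, add states with some successor in Z. Z1 = {n0, n1, n2, n5, n6, n7, n8}; Z2 = {n0, n1, n2, n4, n5, n6, n7, n8}; fixed.
Sat(EF (~full | (grant & full))) = {n0, n1, n2, n4, n5, n6, n7, n8}
|Sat(EF (~full | (grant & full)))| = |{n0, n1, n2, n4, n5, n6, n7, n8}| = 8.

8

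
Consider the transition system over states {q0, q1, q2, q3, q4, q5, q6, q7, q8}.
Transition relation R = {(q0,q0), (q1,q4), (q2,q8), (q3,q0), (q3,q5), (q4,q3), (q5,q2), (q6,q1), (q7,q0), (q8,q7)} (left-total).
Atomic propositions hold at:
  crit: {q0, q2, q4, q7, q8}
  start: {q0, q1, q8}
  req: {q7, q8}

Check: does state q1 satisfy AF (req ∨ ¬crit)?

Sat(¬crit) = {q1, q3, q5, q6}
Sat(req ∨ ¬crit) = {q1, q3, q5, q6, q7, q8}
AF (req ∨ ¬crit): least fixpoint, start Z0 = {q1, q3, q5, q6, q7, q8}, add states with every successor in Z. Z1 = {q1, q2, q3, q4, q5, q6, q7, q8}; fixed.
Sat(AF (req ∨ ¬crit)) = {q1, q2, q3, q4, q5, q6, q7, q8}
q1 ∈ Sat(AF (req ∨ ¬crit)) = {q1, q2, q3, q4, q5, q6, q7, q8}, so the formula holds at q1.

Yes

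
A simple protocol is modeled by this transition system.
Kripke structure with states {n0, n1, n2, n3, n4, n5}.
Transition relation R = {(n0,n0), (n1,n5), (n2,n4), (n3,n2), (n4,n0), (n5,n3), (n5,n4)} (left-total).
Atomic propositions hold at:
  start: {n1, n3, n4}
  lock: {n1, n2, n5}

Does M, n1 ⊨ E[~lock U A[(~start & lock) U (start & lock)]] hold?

Yes

Sat(~lock) = {n0, n3, n4}
Sat(~start) = {n0, n2, n5}
Sat(~start & lock) = {n2, n5}
Sat(start & lock) = {n1}
A[(~start & lock) U (start & lock)]: least fixpoint, start Z0 = Sat((start & lock)) = {n1}, add states in Sat(~start & lock) with every successor in Z. Already a fixed point.
Sat(A[(~start & lock) U (start & lock)]) = {n1}
E[~lock U A[(~start & lock) U (start & lock)]]: least fixpoint, start Z0 = Sat(A[(~start & lock) U (start & lock)]) = {n1}, add states in Sat(~lock) with some successor in Z. Already a fixed point.
Sat(E[~lock U A[(~start & lock) U (start & lock)]]) = {n1}
n1 ∈ Sat(E[~lock U A[(~start & lock) U (start & lock)]]) = {n1}, so the formula holds at n1.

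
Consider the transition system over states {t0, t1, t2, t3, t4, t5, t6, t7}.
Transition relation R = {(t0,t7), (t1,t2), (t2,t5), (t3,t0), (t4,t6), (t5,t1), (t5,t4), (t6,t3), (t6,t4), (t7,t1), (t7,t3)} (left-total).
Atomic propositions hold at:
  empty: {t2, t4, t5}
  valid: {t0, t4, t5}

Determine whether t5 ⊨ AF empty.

AF empty: least fixpoint, start Z0 = {t2, t4, t5}, add states with every successor in Z. Z1 = {t1, t2, t4, t5}; fixed.
Sat(AF empty) = {t1, t2, t4, t5}
t5 ∈ Sat(AF empty) = {t1, t2, t4, t5}, so the formula holds at t5.

Yes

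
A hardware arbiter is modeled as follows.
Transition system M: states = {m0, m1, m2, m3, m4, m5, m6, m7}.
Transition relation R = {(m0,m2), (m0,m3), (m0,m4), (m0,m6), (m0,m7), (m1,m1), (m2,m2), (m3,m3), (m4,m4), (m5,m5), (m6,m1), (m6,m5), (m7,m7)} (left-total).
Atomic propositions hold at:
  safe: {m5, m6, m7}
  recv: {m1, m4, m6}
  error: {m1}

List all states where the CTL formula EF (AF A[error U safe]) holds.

{m0, m5, m6, m7}

A[error U safe]: least fixpoint, start Z0 = Sat(safe) = {m5, m6, m7}, add states in Sat(error) with every successor in Z. Already a fixed point.
Sat(A[error U safe]) = {m5, m6, m7}
AF A[error U safe]: least fixpoint, start Z0 = {m5, m6, m7}, add states with every successor in Z. Already a fixed point.
Sat(AF A[error U safe]) = {m5, m6, m7}
EF (AF A[error U safe]): least fixpoint, start Z0 = {m5, m6, m7}, add states with some successor in Z. Z1 = {m0, m5, m6, m7}; fixed.
Sat(EF (AF A[error U safe])) = {m0, m5, m6, m7}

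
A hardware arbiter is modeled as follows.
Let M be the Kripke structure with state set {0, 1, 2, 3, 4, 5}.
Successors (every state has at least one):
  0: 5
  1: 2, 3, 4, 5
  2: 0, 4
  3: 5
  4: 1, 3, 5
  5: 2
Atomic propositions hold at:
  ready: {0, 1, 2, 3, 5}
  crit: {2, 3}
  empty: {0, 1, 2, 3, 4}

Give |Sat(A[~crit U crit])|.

4

Sat(~crit) = {0, 1, 4, 5}
A[~crit U crit]: least fixpoint, start Z0 = Sat(crit) = {2, 3}, add states in Sat(~crit) with every successor in Z. Z1 = {2, 3, 5}; Z2 = {0, 2, 3, 5}; fixed.
Sat(A[~crit U crit]) = {0, 2, 3, 5}
|Sat(A[~crit U crit])| = |{0, 2, 3, 5}| = 4.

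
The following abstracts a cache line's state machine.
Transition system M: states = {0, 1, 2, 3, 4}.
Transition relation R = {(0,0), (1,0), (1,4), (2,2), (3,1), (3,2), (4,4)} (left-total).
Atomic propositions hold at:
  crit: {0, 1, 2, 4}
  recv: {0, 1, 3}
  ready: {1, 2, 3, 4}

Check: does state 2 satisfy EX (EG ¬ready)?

No

Sat(¬ready) = {0}
EG ¬ready: greatest fixpoint, start Z0 = {0}, keep only states in Sat with some successor in Z. Already a fixed point.
Sat(EG ¬ready) = {0}
Sat(EX (EG ¬ready)) = {s : some successor in {0}} = {0, 1}
2 ∉ Sat(EX (EG ¬ready)) = {0, 1}, so the formula does not hold at 2.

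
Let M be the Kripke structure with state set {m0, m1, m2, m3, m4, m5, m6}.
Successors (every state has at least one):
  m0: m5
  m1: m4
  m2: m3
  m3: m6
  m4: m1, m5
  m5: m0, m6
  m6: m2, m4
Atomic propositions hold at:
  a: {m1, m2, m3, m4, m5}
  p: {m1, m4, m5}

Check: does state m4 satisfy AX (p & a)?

Sat(p & a) = {m1, m4, m5}
Sat(AX (p & a)) = {s : every successor in {m1, m4, m5}} = {m0, m1, m4}
m4 ∈ Sat(AX (p & a)) = {m0, m1, m4}, so the formula holds at m4.

Yes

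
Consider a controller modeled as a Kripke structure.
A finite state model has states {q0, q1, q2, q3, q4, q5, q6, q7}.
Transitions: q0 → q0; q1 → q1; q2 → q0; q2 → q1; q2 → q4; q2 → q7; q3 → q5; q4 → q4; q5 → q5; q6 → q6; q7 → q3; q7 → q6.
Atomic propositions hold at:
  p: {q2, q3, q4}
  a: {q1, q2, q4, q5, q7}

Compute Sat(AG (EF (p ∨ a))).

{q1, q3, q4, q5}

Sat(p ∨ a) = {q1, q2, q3, q4, q5, q7}
EF (p ∨ a): least fixpoint, start Z0 = {q1, q2, q3, q4, q5, q7}, add states with some successor in Z. Already a fixed point.
Sat(EF (p ∨ a)) = {q1, q2, q3, q4, q5, q7}
AG (EF (p ∨ a)): greatest fixpoint, start Z0 = {q1, q2, q3, q4, q5, q7}, keep only states in Sat with every successor in Z. Z1 = {q1, q3, q4, q5}; fixed.
Sat(AG (EF (p ∨ a))) = {q1, q3, q4, q5}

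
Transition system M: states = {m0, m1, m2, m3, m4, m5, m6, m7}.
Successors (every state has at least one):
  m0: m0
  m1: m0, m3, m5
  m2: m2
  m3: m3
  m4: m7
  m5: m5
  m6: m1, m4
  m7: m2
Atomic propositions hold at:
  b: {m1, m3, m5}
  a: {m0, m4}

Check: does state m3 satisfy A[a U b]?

Yes

A[a U b]: least fixpoint, start Z0 = Sat(b) = {m1, m3, m5}, add states in Sat(a) with every successor in Z. Already a fixed point.
Sat(A[a U b]) = {m1, m3, m5}
m3 ∈ Sat(A[a U b]) = {m1, m3, m5}, so the formula holds at m3.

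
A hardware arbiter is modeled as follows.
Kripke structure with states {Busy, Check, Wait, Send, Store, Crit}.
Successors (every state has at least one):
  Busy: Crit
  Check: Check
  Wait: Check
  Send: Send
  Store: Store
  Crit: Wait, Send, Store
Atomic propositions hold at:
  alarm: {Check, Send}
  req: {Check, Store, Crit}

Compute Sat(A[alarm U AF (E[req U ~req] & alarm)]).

{Send}

Sat(~req) = {Busy, Wait, Send}
E[req U ~req]: least fixpoint, start Z0 = Sat(~req) = {Busy, Wait, Send}, add states in Sat(req) with some successor in Z. Z1 = {Busy, Wait, Send, Crit}; fixed.
Sat(E[req U ~req]) = {Busy, Wait, Send, Crit}
Sat(E[req U ~req] & alarm) = {Send}
AF (E[req U ~req] & alarm): least fixpoint, start Z0 = {Send}, add states with every successor in Z. Already a fixed point.
Sat(AF (E[req U ~req] & alarm)) = {Send}
A[alarm U AF (E[req U ~req] & alarm)]: least fixpoint, start Z0 = Sat(AF (E[req U ~req] & alarm)) = {Send}, add states in Sat(alarm) with every successor in Z. Already a fixed point.
Sat(A[alarm U AF (E[req U ~req] & alarm)]) = {Send}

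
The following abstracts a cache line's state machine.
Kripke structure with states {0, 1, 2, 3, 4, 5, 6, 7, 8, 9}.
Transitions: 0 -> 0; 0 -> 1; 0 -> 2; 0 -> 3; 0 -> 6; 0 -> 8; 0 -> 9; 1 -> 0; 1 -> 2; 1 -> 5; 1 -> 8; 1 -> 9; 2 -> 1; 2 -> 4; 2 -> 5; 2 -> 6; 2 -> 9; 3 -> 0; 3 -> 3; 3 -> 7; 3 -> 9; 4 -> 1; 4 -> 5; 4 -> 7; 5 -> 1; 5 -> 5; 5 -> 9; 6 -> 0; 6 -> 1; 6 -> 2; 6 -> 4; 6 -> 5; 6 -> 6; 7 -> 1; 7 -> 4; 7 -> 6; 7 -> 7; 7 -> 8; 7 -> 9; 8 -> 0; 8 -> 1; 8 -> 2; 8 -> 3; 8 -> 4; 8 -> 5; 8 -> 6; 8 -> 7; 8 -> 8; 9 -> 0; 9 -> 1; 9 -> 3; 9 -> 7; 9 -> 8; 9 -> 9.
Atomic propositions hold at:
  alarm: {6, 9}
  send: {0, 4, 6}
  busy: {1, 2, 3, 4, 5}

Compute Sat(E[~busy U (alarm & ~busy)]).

{0, 6, 7, 8, 9}

Sat(~busy) = {0, 6, 7, 8, 9}
Sat(alarm & ~busy) = {6, 9}
E[~busy U (alarm & ~busy)]: least fixpoint, start Z0 = Sat((alarm & ~busy)) = {6, 9}, add states in Sat(~busy) with some successor in Z. Z1 = {0, 6, 7, 8, 9}; fixed.
Sat(E[~busy U (alarm & ~busy)]) = {0, 6, 7, 8, 9}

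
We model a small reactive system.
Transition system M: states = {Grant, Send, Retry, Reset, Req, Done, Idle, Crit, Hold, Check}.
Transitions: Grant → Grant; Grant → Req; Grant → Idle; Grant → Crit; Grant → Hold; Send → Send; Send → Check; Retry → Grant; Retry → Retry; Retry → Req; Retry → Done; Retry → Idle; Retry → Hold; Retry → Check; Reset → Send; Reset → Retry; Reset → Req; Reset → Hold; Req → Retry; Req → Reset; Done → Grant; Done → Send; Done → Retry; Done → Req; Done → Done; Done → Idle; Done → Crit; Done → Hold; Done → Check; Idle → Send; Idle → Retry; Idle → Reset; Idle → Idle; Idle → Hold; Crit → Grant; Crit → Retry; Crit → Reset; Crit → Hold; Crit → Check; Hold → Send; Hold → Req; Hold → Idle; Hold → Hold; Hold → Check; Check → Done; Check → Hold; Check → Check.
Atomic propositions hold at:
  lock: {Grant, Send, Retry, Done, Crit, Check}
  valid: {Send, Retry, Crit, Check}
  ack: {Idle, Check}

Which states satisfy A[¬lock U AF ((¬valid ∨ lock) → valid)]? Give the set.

Sat(¬lock) = {Reset, Req, Idle, Hold}
Sat(¬valid) = {Grant, Reset, Req, Done, Idle, Hold}
Sat(¬valid ∨ lock) = {Grant, Send, Retry, Reset, Req, Done, Idle, Crit, Hold, Check}
Sat((¬valid ∨ lock) → valid) = {Send, Retry, Crit, Check}
AF ((¬valid ∨ lock) → valid): least fixpoint, start Z0 = {Send, Retry, Crit, Check}, add states with every successor in Z. Already a fixed point.
Sat(AF ((¬valid ∨ lock) → valid)) = {Send, Retry, Crit, Check}
A[¬lock U AF ((¬valid ∨ lock) → valid)]: least fixpoint, start Z0 = Sat(AF ((¬valid ∨ lock) → valid)) = {Send, Retry, Crit, Check}, add states in Sat(¬lock) with every successor in Z. Already a fixed point.
Sat(A[¬lock U AF ((¬valid ∨ lock) → valid)]) = {Send, Retry, Crit, Check}

{Send, Retry, Crit, Check}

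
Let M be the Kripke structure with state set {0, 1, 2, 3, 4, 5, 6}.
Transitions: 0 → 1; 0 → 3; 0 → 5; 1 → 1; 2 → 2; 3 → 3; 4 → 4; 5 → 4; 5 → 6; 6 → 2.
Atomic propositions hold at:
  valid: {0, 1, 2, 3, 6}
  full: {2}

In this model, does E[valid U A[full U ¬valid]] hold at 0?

Sat(¬valid) = {4, 5}
A[full U ¬valid]: least fixpoint, start Z0 = Sat(¬valid) = {4, 5}, add states in Sat(full) with every successor in Z. Already a fixed point.
Sat(A[full U ¬valid]) = {4, 5}
E[valid U A[full U ¬valid]]: least fixpoint, start Z0 = Sat(A[full U ¬valid]) = {4, 5}, add states in Sat(valid) with some successor in Z. Z1 = {0, 4, 5}; fixed.
Sat(E[valid U A[full U ¬valid]]) = {0, 4, 5}
0 ∈ Sat(E[valid U A[full U ¬valid]]) = {0, 4, 5}, so the formula holds at 0.

Yes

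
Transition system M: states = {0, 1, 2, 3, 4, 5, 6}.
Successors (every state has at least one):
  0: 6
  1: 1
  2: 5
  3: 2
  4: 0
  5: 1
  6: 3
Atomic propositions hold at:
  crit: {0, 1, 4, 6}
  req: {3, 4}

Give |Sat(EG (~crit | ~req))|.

6

Sat(~crit) = {2, 3, 5}
Sat(~req) = {0, 1, 2, 5, 6}
Sat(~crit | ~req) = {0, 1, 2, 3, 5, 6}
EG (~crit | ~req): greatest fixpoint, start Z0 = {0, 1, 2, 3, 5, 6}, keep only states in Sat with some successor in Z. Already a fixed point.
Sat(EG (~crit | ~req)) = {0, 1, 2, 3, 5, 6}
|Sat(EG (~crit | ~req))| = |{0, 1, 2, 3, 5, 6}| = 6.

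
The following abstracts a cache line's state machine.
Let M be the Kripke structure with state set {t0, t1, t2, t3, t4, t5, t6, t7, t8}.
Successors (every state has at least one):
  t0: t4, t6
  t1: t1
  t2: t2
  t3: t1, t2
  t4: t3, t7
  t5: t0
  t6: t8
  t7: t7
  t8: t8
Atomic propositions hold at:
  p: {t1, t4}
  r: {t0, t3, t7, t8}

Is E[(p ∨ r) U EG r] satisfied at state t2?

No

Sat(p ∨ r) = {t0, t1, t3, t4, t7, t8}
EG r: greatest fixpoint, start Z0 = {t0, t3, t7, t8}, keep only states in Sat with some successor in Z. Z1 = {t7, t8}; fixed.
Sat(EG r) = {t7, t8}
E[(p ∨ r) U EG r]: least fixpoint, start Z0 = Sat(EG r) = {t7, t8}, add states in Sat(p ∨ r) with some successor in Z. Z1 = {t4, t7, t8}; Z2 = {t0, t4, t7, t8}; fixed.
Sat(E[(p ∨ r) U EG r]) = {t0, t4, t7, t8}
t2 ∉ Sat(E[(p ∨ r) U EG r]) = {t0, t4, t7, t8}, so the formula does not hold at t2.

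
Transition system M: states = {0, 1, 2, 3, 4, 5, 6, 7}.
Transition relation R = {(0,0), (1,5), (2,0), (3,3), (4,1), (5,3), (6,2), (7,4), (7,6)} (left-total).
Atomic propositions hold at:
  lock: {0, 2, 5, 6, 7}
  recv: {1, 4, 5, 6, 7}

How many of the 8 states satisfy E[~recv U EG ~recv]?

3

Sat(~recv) = {0, 2, 3}
EG ~recv: greatest fixpoint, start Z0 = {0, 2, 3}, keep only states in Sat with some successor in Z. Already a fixed point.
Sat(EG ~recv) = {0, 2, 3}
E[~recv U EG ~recv]: least fixpoint, start Z0 = Sat(EG ~recv) = {0, 2, 3}, add states in Sat(~recv) with some successor in Z. Already a fixed point.
Sat(E[~recv U EG ~recv]) = {0, 2, 3}
|Sat(E[~recv U EG ~recv])| = |{0, 2, 3}| = 3.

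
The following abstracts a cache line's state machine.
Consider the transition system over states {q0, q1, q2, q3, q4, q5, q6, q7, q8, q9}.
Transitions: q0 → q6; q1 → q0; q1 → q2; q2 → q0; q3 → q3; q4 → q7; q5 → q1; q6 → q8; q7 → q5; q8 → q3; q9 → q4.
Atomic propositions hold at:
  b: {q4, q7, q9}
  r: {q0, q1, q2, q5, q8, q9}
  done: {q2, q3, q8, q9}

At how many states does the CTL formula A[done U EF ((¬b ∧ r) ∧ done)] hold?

Sat(¬b) = {q0, q1, q2, q3, q5, q6, q8}
Sat(¬b ∧ r) = {q0, q1, q2, q5, q8}
Sat((¬b ∧ r) ∧ done) = {q2, q8}
EF ((¬b ∧ r) ∧ done): least fixpoint, start Z0 = {q2, q8}, add states with some successor in Z. Z1 = {q1, q2, q6, q8}; Z2 = {q0, q1, q2, q5, q6, q8}; Z3 = {q0, q1, q2, q5, q6, q7, q8}; Z4 = {q0, q1, q2, q4, q5, q6, q7, q8}; Z5 = {q0, q1, q2, q4, q5, q6, q7, q8, q9}; fixed.
Sat(EF ((¬b ∧ r) ∧ done)) = {q0, q1, q2, q4, q5, q6, q7, q8, q9}
A[done U EF ((¬b ∧ r) ∧ done)]: least fixpoint, start Z0 = Sat(EF ((¬b ∧ r) ∧ done)) = {q0, q1, q2, q4, q5, q6, q7, q8, q9}, add states in Sat(done) with every successor in Z. Already a fixed point.
Sat(A[done U EF ((¬b ∧ r) ∧ done)]) = {q0, q1, q2, q4, q5, q6, q7, q8, q9}
|Sat(A[done U EF ((¬b ∧ r) ∧ done)])| = |{q0, q1, q2, q4, q5, q6, q7, q8, q9}| = 9.

9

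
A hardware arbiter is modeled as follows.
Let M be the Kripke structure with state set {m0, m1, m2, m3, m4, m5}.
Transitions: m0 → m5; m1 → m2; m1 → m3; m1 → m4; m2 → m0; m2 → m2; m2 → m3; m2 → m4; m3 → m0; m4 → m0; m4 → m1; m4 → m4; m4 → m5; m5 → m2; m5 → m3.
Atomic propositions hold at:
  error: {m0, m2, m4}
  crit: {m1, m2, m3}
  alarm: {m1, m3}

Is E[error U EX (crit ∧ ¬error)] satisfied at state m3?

Sat(¬error) = {m1, m3, m5}
Sat(crit ∧ ¬error) = {m1, m3}
Sat(EX (crit ∧ ¬error)) = {s : some successor in {m1, m3}} = {m1, m2, m4, m5}
E[error U EX (crit ∧ ¬error)]: least fixpoint, start Z0 = Sat(EX (crit ∧ ¬error)) = {m1, m2, m4, m5}, add states in Sat(error) with some successor in Z. Z1 = {m0, m1, m2, m4, m5}; fixed.
Sat(E[error U EX (crit ∧ ¬error)]) = {m0, m1, m2, m4, m5}
m3 ∉ Sat(E[error U EX (crit ∧ ¬error)]) = {m0, m1, m2, m4, m5}, so the formula does not hold at m3.

No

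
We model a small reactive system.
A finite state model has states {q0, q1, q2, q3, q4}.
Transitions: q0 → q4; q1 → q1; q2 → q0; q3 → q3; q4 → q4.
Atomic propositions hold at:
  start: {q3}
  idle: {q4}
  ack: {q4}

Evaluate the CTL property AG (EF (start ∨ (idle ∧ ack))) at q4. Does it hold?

Sat(idle ∧ ack) = {q4}
Sat(start ∨ (idle ∧ ack)) = {q3, q4}
EF (start ∨ (idle ∧ ack)): least fixpoint, start Z0 = {q3, q4}, add states with some successor in Z. Z1 = {q0, q3, q4}; Z2 = {q0, q2, q3, q4}; fixed.
Sat(EF (start ∨ (idle ∧ ack))) = {q0, q2, q3, q4}
AG (EF (start ∨ (idle ∧ ack))): greatest fixpoint, start Z0 = {q0, q2, q3, q4}, keep only states in Sat with every successor in Z. Already a fixed point.
Sat(AG (EF (start ∨ (idle ∧ ack)))) = {q0, q2, q3, q4}
q4 ∈ Sat(AG (EF (start ∨ (idle ∧ ack)))) = {q0, q2, q3, q4}, so the formula holds at q4.

Yes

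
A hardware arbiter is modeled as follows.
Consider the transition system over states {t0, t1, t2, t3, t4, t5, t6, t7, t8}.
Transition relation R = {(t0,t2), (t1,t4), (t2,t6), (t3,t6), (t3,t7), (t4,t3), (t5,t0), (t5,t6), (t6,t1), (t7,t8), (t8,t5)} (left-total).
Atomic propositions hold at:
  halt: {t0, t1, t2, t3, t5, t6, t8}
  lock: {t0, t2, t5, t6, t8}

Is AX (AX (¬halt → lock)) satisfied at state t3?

Yes

Sat(¬halt) = {t4, t7}
Sat(¬halt → lock) = {t0, t1, t2, t3, t5, t6, t8}
Sat(AX (¬halt → lock)) = {s : every successor in {t0, t1, t2, t3, t5, t6, t8}} = {t0, t2, t4, t5, t6, t7, t8}
Sat(AX (AX (¬halt → lock))) = {s : every successor in {t0, t2, t4, t5, t6, t7, t8}} = {t0, t1, t2, t3, t5, t7, t8}
t3 ∈ Sat(AX (AX (¬halt → lock))) = {t0, t1, t2, t3, t5, t7, t8}, so the formula holds at t3.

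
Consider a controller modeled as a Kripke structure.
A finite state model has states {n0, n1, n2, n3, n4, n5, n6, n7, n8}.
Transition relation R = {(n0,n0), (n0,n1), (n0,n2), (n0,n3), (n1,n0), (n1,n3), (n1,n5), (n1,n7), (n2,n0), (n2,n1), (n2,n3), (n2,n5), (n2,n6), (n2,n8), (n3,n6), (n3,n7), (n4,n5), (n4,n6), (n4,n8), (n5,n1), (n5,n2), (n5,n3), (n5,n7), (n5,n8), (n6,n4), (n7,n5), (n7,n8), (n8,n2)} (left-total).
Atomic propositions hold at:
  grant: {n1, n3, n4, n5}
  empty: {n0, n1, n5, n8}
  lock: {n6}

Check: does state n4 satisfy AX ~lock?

Sat(~lock) = {n0, n1, n2, n3, n4, n5, n7, n8}
Sat(AX ~lock) = {s : every successor in {n0, n1, n2, n3, n4, n5, n7, n8}} = {n0, n1, n5, n6, n7, n8}
n4 ∉ Sat(AX ~lock) = {n0, n1, n5, n6, n7, n8}, so the formula does not hold at n4.

No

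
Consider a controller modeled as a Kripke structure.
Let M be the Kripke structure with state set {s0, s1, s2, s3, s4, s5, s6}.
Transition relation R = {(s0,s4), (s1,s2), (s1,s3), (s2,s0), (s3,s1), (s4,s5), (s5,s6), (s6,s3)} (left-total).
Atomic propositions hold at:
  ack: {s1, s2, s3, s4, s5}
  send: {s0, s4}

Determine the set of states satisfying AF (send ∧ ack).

{s0, s2, s4}

Sat(send ∧ ack) = {s4}
AF (send ∧ ack): least fixpoint, start Z0 = {s4}, add states with every successor in Z. Z1 = {s0, s4}; Z2 = {s0, s2, s4}; fixed.
Sat(AF (send ∧ ack)) = {s0, s2, s4}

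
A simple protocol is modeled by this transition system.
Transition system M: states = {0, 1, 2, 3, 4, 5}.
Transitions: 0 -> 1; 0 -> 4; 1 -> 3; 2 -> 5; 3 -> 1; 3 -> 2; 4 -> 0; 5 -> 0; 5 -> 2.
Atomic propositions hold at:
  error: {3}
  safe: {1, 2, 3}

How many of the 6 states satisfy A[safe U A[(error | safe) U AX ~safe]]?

Sat(error | safe) = {1, 2, 3}
Sat(~safe) = {0, 4, 5}
Sat(AX ~safe) = {s : every successor in {0, 4, 5}} = {2, 4}
A[(error | safe) U AX ~safe]: least fixpoint, start Z0 = Sat(AX ~safe) = {2, 4}, add states in Sat(error | safe) with every successor in Z. Already a fixed point.
Sat(A[(error | safe) U AX ~safe]) = {2, 4}
A[safe U A[(error | safe) U AX ~safe]]: least fixpoint, start Z0 = Sat(A[(error | safe) U AX ~safe]) = {2, 4}, add states in Sat(safe) with every successor in Z. Already a fixed point.
Sat(A[safe U A[(error | safe) U AX ~safe]]) = {2, 4}
|Sat(A[safe U A[(error | safe) U AX ~safe]])| = |{2, 4}| = 2.

2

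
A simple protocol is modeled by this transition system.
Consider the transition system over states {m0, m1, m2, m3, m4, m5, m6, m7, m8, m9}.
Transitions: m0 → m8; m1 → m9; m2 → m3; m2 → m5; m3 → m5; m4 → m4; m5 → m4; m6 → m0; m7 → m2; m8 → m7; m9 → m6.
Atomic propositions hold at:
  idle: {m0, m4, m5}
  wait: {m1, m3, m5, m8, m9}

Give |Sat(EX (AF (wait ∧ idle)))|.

8

Sat(wait ∧ idle) = {m5}
AF (wait ∧ idle): least fixpoint, start Z0 = {m5}, add states with every successor in Z. Z1 = {m3, m5}; Z2 = {m2, m3, m5}; Z3 = {m2, m3, m5, m7}; Z4 = {m2, m3, m5, m7, m8}; Z5 = {m0, m2, m3, m5, m7, m8}; Z6 = {m0, m2, m3, m5, m6, m7, m8}; Z7 = {m0, m2, m3, m5, m6, m7, m8, m9}; Z8 = {m0, m1, m2, m3, m5, m6, m7, m8, m9}; fixed.
Sat(AF (wait ∧ idle)) = {m0, m1, m2, m3, m5, m6, m7, m8, m9}
Sat(EX (AF (wait ∧ idle))) = {s : some successor in {m0, m1, m2, m3, m5, m6, m7, m8, m9}} = {m0, m1, m2, m3, m6, m7, m8, m9}
|Sat(EX (AF (wait ∧ idle)))| = |{m0, m1, m2, m3, m6, m7, m8, m9}| = 8.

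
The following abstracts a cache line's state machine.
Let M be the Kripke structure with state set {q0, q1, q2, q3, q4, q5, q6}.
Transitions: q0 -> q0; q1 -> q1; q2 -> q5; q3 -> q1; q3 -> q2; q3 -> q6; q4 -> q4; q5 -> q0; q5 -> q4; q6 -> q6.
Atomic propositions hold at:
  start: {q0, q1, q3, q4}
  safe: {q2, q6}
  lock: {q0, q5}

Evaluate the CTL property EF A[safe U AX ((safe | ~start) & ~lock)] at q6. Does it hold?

Yes

Sat(~start) = {q2, q5, q6}
Sat(safe | ~start) = {q2, q5, q6}
Sat(~lock) = {q1, q2, q3, q4, q6}
Sat((safe | ~start) & ~lock) = {q2, q6}
Sat(AX ((safe | ~start) & ~lock)) = {s : every successor in {q2, q6}} = {q6}
A[safe U AX ((safe | ~start) & ~lock)]: least fixpoint, start Z0 = Sat(AX ((safe | ~start) & ~lock)) = {q6}, add states in Sat(safe) with every successor in Z. Already a fixed point.
Sat(A[safe U AX ((safe | ~start) & ~lock)]) = {q6}
EF A[safe U AX ((safe | ~start) & ~lock)]: least fixpoint, start Z0 = {q6}, add states with some successor in Z. Z1 = {q3, q6}; fixed.
Sat(EF A[safe U AX ((safe | ~start) & ~lock)]) = {q3, q6}
q6 ∈ Sat(EF A[safe U AX ((safe | ~start) & ~lock)]) = {q3, q6}, so the formula holds at q6.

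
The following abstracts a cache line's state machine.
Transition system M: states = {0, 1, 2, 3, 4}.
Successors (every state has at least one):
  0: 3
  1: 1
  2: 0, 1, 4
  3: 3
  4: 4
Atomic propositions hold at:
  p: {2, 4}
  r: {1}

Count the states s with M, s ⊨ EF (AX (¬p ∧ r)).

2

Sat(¬p) = {0, 1, 3}
Sat(¬p ∧ r) = {1}
Sat(AX (¬p ∧ r)) = {s : every successor in {1}} = {1}
EF (AX (¬p ∧ r)): least fixpoint, start Z0 = {1}, add states with some successor in Z. Z1 = {1, 2}; fixed.
Sat(EF (AX (¬p ∧ r))) = {1, 2}
|Sat(EF (AX (¬p ∧ r)))| = |{1, 2}| = 2.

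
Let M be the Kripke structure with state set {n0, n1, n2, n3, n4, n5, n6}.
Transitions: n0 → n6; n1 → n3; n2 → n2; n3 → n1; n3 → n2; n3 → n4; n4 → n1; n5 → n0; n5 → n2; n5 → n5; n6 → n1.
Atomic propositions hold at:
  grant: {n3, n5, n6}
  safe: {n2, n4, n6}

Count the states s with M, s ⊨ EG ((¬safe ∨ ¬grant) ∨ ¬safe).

Sat(¬safe) = {n0, n1, n3, n5}
Sat(¬grant) = {n0, n1, n2, n4}
Sat(¬safe ∨ ¬grant) = {n0, n1, n2, n3, n4, n5}
Sat((¬safe ∨ ¬grant) ∨ ¬safe) = {n0, n1, n2, n3, n4, n5}
EG ((¬safe ∨ ¬grant) ∨ ¬safe): greatest fixpoint, start Z0 = {n0, n1, n2, n3, n4, n5}, keep only states in Sat with some successor in Z. Z1 = {n1, n2, n3, n4, n5}; fixed.
Sat(EG ((¬safe ∨ ¬grant) ∨ ¬safe)) = {n1, n2, n3, n4, n5}
|Sat(EG ((¬safe ∨ ¬grant) ∨ ¬safe))| = |{n1, n2, n3, n4, n5}| = 5.

5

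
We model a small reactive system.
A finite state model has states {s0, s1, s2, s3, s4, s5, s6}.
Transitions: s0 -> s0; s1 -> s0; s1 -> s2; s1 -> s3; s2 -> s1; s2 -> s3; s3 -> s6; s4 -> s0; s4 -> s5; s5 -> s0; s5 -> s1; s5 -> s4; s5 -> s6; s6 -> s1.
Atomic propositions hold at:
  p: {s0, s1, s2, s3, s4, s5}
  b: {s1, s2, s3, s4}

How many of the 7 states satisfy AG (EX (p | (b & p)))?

1

Sat(b & p) = {s1, s2, s3, s4}
Sat(p | (b & p)) = {s0, s1, s2, s3, s4, s5}
Sat(EX (p | (b & p))) = {s : some successor in {s0, s1, s2, s3, s4, s5}} = {s0, s1, s2, s4, s5, s6}
AG (EX (p | (b & p))): greatest fixpoint, start Z0 = {s0, s1, s2, s4, s5, s6}, keep only states in Sat with every successor in Z. Z1 = {s0, s4, s5, s6}; Z2 = {s0, s4}; Z3 = {s0}; fixed.
Sat(AG (EX (p | (b & p)))) = {s0}
|Sat(AG (EX (p | (b & p))))| = |{s0}| = 1.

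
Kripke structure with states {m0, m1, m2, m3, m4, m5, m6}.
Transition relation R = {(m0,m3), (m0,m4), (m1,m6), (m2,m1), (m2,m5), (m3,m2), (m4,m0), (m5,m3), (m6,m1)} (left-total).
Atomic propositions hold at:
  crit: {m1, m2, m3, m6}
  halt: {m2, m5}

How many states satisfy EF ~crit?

Sat(~crit) = {m0, m4, m5}
EF ~crit: least fixpoint, start Z0 = {m0, m4, m5}, add states with some successor in Z. Z1 = {m0, m2, m4, m5}; Z2 = {m0, m2, m3, m4, m5}; fixed.
Sat(EF ~crit) = {m0, m2, m3, m4, m5}
|Sat(EF ~crit)| = |{m0, m2, m3, m4, m5}| = 5.

5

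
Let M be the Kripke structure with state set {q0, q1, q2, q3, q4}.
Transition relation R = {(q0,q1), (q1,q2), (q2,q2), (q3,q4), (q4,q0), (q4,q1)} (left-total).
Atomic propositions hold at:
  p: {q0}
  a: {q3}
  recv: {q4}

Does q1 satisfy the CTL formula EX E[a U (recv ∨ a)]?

No

Sat(recv ∨ a) = {q3, q4}
E[a U (recv ∨ a)]: least fixpoint, start Z0 = Sat((recv ∨ a)) = {q3, q4}, add states in Sat(a) with some successor in Z. Already a fixed point.
Sat(E[a U (recv ∨ a)]) = {q3, q4}
Sat(EX E[a U (recv ∨ a)]) = {s : some successor in {q3, q4}} = {q3}
q1 ∉ Sat(EX E[a U (recv ∨ a)]) = {q3}, so the formula does not hold at q1.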